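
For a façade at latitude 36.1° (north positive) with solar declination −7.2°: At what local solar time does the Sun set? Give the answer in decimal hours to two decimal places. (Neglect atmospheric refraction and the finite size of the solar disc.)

17.65 h

cos H_s = −tan(36.1°) · tan(-7.2°) = 0.0921, so H_s = arccos(0.0921) = 84.72°.
Sunset is at 12 + H_s/15 = 12 + 5.648 = 17.648 h local solar time.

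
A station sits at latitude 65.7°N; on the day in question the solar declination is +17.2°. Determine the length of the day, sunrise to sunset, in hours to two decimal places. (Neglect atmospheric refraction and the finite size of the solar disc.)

The sunset hour angle satisfies cos H_s = −tan φ tan δ = -0.6856, giving H_s = 133.28°.
Day length = 2 H_s / 15° h⁻¹ = 266.56° / 15 = 17.771 h.

17.77 hours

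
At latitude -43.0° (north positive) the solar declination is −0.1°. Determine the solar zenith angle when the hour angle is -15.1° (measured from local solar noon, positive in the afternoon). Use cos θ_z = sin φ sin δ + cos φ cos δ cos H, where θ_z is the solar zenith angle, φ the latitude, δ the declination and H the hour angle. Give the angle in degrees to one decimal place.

With φ = -43.0°, δ = -0.1°, H = -15.10°: sin φ sin δ = 0.0012, cos φ cos δ cos H = 0.7061, so cos θ_z = 0.7073.
θ_z = arccos(0.7073) = 44.98°.

45.0°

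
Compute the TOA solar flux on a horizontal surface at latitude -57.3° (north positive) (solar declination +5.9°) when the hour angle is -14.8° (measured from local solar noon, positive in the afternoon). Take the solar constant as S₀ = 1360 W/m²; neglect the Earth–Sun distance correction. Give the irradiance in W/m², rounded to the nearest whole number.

589 W/m²

With φ = -57.3°, δ = 5.9°, H = -14.80°: sin φ sin δ = -0.0865, cos φ cos δ cos H = 0.5196, so cos θ_z = 0.4331.
Top-of-atmosphere irradiance = S₀ cos θ_z = 1360 × 0.4331 = 589.02 W/m².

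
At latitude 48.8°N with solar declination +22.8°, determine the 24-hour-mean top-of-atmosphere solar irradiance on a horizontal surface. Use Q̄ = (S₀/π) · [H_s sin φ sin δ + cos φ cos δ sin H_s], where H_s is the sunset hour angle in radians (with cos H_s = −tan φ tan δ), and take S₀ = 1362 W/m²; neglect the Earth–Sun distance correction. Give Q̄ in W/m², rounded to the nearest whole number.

493 W/m²

cos H_s = −tan(48.8°) · tan(22.8°) = -0.4802, so H_s = arccos(-0.4802) = 118.70°. In radians, H_s = 2.0717.
H_s sin φ sin δ = 2.0717 × 0.7524 × 0.3875 = 0.6040.
cos φ cos δ sin H_s = 0.6587 × 0.9219 × 0.8771 = 0.5326.
Q̄ = (1362/π) × (0.6040 + 0.5326) = 433.54 × 1.1366 = 492.76 W/m².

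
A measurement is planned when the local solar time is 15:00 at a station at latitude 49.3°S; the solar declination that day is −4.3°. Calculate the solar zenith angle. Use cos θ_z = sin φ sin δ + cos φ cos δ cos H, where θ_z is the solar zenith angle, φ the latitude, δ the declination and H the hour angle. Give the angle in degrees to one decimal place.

Hour angle H = 15° × (15 − 12) = 45.00°.
cos θ_z = sin(-49.3°) sin(-4.3°) + cos(-49.3°) cos(-4.3°) cos(45.00°) = 0.0568 + 0.4598 = 0.5166.
θ_z = arccos(0.5166) = 58.90°.

58.9°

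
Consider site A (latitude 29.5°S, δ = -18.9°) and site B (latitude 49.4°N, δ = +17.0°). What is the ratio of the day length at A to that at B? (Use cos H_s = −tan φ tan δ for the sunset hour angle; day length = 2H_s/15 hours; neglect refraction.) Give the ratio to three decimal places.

0.912

A: H_s = arccos(−tan -29.5° · tan -18.9°) = 101.17°, so 2H_s/15 = 13.4893 h.
B: H_s = arccos(−tan 49.4° · tan 17.0°) = 110.90°, so 2H_s/15 = 14.7867 h.
Ratio A/B = 13.4893 / 14.7867 = 0.9123.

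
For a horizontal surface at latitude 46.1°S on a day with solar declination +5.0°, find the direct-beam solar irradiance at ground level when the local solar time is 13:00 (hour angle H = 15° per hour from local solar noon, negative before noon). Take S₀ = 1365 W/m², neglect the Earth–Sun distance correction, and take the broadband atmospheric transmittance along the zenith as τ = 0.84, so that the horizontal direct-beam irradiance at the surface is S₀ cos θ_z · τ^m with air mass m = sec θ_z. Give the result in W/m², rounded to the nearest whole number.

Hour angle H = 15° × (13 − 12) = 15.00°.
cos θ_z = sin φ sin δ + cos φ cos δ cos H = (-0.7206)(0.0872) + (0.6934)(0.9962)(0.9659) = 0.6044.
Air mass m = 1/cos θ_z = 1/0.6044 = 1.655; τ^m = 0.84^1.655 = 0.7493.
Surface direct beam = 1365 × 0.6044 × 0.7493 = 618.18 W/m².

618 W/m²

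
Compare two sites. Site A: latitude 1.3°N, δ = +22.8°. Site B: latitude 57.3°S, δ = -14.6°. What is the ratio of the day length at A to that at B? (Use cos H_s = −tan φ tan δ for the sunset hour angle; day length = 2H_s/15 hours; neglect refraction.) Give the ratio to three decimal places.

A: H_s = arccos(−tan 1.3° · tan 22.8°) = 90.55°, so 2H_s/15 = 12.0733 h.
B: H_s = arccos(−tan -57.3° · tan -14.6°) = 113.94°, so 2H_s/15 = 15.1920 h.
Ratio A/B = 12.0733 / 15.1920 = 0.7947.

0.795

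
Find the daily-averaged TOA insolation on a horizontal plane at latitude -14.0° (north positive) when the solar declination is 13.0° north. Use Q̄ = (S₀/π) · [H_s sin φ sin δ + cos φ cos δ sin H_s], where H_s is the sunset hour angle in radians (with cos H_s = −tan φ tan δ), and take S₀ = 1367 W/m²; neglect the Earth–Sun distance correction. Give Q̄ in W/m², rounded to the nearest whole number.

375 W/m²

cos H_s = −tan(-14.0°) · tan(13.0°) = 0.0576, so H_s = arccos(0.0576) = 86.70°. In radians, H_s = 1.5132.
H_s sin φ sin δ = 1.5132 × -0.2419 × 0.2250 = -0.0824.
cos φ cos δ sin H_s = 0.9703 × 0.9744 × 0.9983 = 0.9439.
Q̄ = (1367/π) × (-0.0824 + 0.9439) = 435.13 × 0.8615 = 374.86 W/m².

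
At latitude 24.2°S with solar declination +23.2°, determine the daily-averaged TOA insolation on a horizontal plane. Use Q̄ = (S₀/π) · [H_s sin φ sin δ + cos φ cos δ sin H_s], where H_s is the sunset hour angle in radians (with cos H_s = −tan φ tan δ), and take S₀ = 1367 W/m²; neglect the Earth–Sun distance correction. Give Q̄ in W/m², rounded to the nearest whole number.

−tan φ tan δ = −(-0.4494)(0.4286) = 0.1926; H_s = arccos(0.1926) = 78.90°. In radians, H_s = 1.3771.
H_s sin φ sin δ = 1.3771 × -0.4099 × 0.3939 = -0.2223.
cos φ cos δ sin H_s = 0.9121 × 0.9191 × 0.9813 = 0.8226.
Q̄ = (1367/π) × (-0.2223 + 0.8226) = 435.13 × 0.6003 = 261.21 W/m².

261 W/m²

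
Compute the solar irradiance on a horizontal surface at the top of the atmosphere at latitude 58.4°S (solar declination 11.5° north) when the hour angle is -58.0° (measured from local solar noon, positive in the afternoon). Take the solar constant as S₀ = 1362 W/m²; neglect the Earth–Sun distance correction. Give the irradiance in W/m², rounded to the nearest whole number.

With φ = -58.4°, δ = 11.5°, H = -58.00°: sin φ sin δ = -0.1698, cos φ cos δ cos H = 0.2721, so cos θ_z = 0.1023.
Top-of-atmosphere irradiance = S₀ cos θ_z = 1362 × 0.1023 = 139.33 W/m².

139 W/m²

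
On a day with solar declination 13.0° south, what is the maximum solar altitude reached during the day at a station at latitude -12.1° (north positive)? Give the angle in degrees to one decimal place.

89.1°

At local solar noon the hour angle is zero, so the elevation is 90° − |φ − δ| = 90° − |-12.1° − (-13.0°)| = 90° − 0.9° = 89.1°.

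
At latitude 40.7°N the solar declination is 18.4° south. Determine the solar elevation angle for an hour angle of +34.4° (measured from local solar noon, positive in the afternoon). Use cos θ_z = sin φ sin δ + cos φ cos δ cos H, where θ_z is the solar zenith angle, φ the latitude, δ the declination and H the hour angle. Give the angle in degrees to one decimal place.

22.8°

With φ = 40.7°, δ = -18.4°, H = 34.40°: sin φ sin δ = -0.2058, cos φ cos δ cos H = 0.5936, so cos θ_z = 0.3878.
θ_z = arccos(0.3878) = 67.18°, so the elevation is 90° − 67.18° = 22.82°.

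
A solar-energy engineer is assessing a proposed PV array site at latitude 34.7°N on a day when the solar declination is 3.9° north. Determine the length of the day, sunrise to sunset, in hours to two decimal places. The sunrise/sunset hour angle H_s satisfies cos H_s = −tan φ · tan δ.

cos H_s = −tan(34.7°) · tan(3.9°) = -0.0472, so H_s = arccos(-0.0472) = 92.71°.
Day length = 2 H_s / 15° h⁻¹ = 185.42° / 15 = 12.361 h.

12.36 hours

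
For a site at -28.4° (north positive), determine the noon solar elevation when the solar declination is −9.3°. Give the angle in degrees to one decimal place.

At local solar noon the hour angle is zero, so the elevation is 90° − |φ − δ| = 90° − |-28.4° − (-9.3°)| = 90° − 19.1° = 70.9°.

70.9°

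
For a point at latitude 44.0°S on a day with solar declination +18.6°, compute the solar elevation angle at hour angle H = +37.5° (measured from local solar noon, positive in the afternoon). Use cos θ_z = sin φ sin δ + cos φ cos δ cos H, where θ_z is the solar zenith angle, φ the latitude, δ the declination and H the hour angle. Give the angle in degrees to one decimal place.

18.6°

With φ = -44.0°, δ = 18.6°, H = 37.50°: sin φ sin δ = -0.2216, cos φ cos δ cos H = 0.5409, so cos θ_z = 0.3193.
θ_z = arccos(0.3193) = 71.38°, so the elevation is 90° − 71.38° = 18.62°.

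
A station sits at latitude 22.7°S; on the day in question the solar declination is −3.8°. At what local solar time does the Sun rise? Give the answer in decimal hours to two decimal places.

The sunset hour angle satisfies cos H_s = −tan φ tan δ = -0.0278, giving H_s = 91.59°.
Sunrise is at 12 − H_s/15 = 12 − 6.106 = 5.894 h local solar time.

5.89 h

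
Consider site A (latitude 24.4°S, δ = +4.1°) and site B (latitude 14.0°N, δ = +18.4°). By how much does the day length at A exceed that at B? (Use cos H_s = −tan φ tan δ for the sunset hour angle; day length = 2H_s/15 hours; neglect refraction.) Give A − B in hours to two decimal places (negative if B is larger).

-0.88 h

A: H_s = arccos(−tan -24.4° · tan 4.1°) = 88.14°, so 2H_s/15 = 11.7520 h.
B: H_s = arccos(−tan 14.0° · tan 18.4°) = 94.76°, so 2H_s/15 = 12.6347 h.
A − B = 11.7520 − 12.6347 = -0.8827 h.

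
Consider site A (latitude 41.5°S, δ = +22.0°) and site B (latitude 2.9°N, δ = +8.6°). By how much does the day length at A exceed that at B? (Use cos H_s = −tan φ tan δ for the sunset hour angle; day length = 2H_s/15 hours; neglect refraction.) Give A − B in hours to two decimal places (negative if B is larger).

-2.85 h

A: H_s = arccos(−tan -41.5° · tan 22.0°) = 69.06°, so 2H_s/15 = 9.2080 h.
B: H_s = arccos(−tan 2.9° · tan 8.6°) = 90.44°, so 2H_s/15 = 12.0587 h.
A − B = 9.2080 − 12.0587 = -2.8507 h.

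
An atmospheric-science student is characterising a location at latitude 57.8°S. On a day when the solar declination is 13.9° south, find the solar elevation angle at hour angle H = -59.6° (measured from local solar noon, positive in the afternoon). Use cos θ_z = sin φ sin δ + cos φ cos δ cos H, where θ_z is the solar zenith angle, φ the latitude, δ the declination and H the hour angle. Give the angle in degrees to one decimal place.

cos θ_z = sin φ sin δ + cos φ cos δ cos H = (-0.8462)(-0.2402) + (0.5329)(0.9707)(0.5060) = 0.4650.
θ_z = arccos(0.4650) = 62.29°, so the elevation is 90° − 62.29° = 27.71°.

27.7°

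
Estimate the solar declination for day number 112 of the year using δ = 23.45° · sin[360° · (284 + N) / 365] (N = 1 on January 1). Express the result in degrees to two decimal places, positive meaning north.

+11.93°

360 × (284 + 112) / 365 = 390.575°; sin(390.575°) = 0.5087.
δ = 23.45 × 0.5087 = 11.929° ≈ +11.93°.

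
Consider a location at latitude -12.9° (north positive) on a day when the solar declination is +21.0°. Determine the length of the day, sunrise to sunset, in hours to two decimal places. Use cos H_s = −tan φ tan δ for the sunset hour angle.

−tan φ tan δ = −(-0.2290)(0.3839) = 0.0879; H_s = arccos(0.0879) = 84.96°.
Day length = 2 H_s / 15° h⁻¹ = 169.92° / 15 = 11.328 h.

11.33 hours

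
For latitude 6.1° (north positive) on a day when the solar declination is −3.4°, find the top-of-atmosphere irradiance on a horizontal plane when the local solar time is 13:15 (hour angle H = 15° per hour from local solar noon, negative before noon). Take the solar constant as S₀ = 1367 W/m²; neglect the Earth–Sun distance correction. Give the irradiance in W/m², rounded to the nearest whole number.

Hour angle H = 15° × (13.25 − 12) = 18.75°.
cos θ_z = sin(6.1°) sin(-3.4°) + cos(6.1°) cos(-3.4°) cos(18.75°) = -0.0063 + 0.9399 = 0.9336.
Top-of-atmosphere irradiance = S₀ cos θ_z = 1367 × 0.9336 = 1276.23 W/m².

1276 W/m²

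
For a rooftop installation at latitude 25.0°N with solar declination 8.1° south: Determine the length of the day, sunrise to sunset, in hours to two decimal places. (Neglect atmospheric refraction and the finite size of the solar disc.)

cos H_s = −tan(25.0°) · tan(-8.1°) = 0.0664, so H_s = arccos(0.0664) = 86.19°.
Day length = 2 H_s / 15° h⁻¹ = 172.38° / 15 = 11.492 h.

11.49 hours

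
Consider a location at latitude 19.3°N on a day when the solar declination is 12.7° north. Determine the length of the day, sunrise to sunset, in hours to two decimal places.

12.60 hours

−tan φ tan δ = −(0.3502)(0.2254) = -0.0789; H_s = arccos(-0.0789) = 94.53°.
Day length = 2 H_s / 15° h⁻¹ = 189.06° / 15 = 12.604 h.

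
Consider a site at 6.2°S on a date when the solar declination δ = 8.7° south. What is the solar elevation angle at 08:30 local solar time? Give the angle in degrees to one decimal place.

37.9°

Hour angle H = 15° × (8.5 − 12) = -52.50°.
cos θ_z = sin(-6.2°) sin(-8.7°) + cos(-6.2°) cos(-8.7°) cos(-52.50°) = 0.0163 + 0.5982 = 0.6145.
θ_z = arccos(0.6145) = 52.08°, so the elevation is 90° − 52.08° = 37.92°.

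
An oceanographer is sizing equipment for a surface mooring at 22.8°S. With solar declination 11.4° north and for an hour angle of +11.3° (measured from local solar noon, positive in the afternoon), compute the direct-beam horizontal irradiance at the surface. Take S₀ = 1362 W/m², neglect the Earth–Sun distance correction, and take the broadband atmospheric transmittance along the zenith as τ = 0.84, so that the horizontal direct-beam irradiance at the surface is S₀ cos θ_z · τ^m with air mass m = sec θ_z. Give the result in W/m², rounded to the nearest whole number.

889 W/m²

With φ = -22.8°, δ = 11.4°, H = 11.30°: sin φ sin δ = -0.0766, cos φ cos δ cos H = 0.8862, so cos θ_z = 0.8096.
Air mass m = 1/cos θ_z = 1/0.8096 = 1.235; τ^m = 0.84^1.235 = 0.8063.
Surface direct beam = 1362 × 0.8096 × 0.8063 = 889.09 W/m².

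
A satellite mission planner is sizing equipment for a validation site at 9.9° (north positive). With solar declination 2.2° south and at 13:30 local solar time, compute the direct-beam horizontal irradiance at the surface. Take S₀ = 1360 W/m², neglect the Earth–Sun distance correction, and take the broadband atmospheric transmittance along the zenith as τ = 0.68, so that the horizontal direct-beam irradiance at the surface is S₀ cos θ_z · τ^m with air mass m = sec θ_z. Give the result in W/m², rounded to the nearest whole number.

Hour angle H = 15° × (13.5 − 12) = 22.50°.
With φ = 9.9°, δ = -2.2°, H = 22.50°: sin φ sin δ = -0.0066, cos φ cos δ cos H = 0.9095, so cos θ_z = 0.9029.
Air mass m = 1/cos θ_z = 1/0.9029 = 1.108; τ^m = 0.68^1.108 = 0.6523.
Surface direct beam = 1360 × 0.9029 × 0.6523 = 800.99 W/m².

801 W/m²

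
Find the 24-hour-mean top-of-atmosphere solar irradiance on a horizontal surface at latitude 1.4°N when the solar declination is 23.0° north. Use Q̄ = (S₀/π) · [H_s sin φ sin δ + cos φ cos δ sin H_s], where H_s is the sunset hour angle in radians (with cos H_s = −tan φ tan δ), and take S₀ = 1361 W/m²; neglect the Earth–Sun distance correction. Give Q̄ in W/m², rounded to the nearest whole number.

405 W/m²

cos H_s = −tan(1.4°) · tan(23.0°) = -0.0104, so H_s = arccos(-0.0104) = 90.60°. In radians, H_s = 1.5813.
H_s sin φ sin δ = 1.5813 × 0.0244 × 0.3907 = 0.0151.
cos φ cos δ sin H_s = 0.9997 × 0.9205 × 0.9999 = 0.9201.
Q̄ = (1361/π) × (0.0151 + 0.9201) = 433.22 × 0.9352 = 405.15 W/m².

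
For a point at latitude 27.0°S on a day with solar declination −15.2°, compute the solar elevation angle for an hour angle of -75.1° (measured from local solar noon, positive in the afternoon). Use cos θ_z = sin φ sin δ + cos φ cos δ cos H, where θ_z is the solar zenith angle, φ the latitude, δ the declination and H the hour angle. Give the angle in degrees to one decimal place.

19.9°

cos θ_z = sin(-27.0°) sin(-15.2°) + cos(-27.0°) cos(-15.2°) cos(-75.10°) = 0.1190 + 0.2211 = 0.3401.
θ_z = arccos(0.3401) = 70.12°, so the elevation is 90° − 70.12° = 19.88°.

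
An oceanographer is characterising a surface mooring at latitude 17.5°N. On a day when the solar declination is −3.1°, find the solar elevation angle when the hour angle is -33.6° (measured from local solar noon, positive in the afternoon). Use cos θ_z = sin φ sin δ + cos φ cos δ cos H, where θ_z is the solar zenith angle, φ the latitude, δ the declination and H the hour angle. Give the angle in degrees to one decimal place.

51.0°

cos θ_z = sin(17.5°) sin(-3.1°) + cos(17.5°) cos(-3.1°) cos(-33.60°) = -0.0163 + 0.7932 = 0.7769.
θ_z = arccos(0.7769) = 39.02°, so the elevation is 90° − 39.02° = 50.98°.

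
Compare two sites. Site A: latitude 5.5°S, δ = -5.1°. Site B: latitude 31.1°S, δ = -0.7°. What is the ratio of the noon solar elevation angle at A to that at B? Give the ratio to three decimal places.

1.503

A: 90° − |-5.5 − (-5.1)| = 89.60°.
B: 90° − |-31.1 − (-0.7)| = 59.60°.
Ratio A/B = 89.6000 / 59.6000 = 1.5034.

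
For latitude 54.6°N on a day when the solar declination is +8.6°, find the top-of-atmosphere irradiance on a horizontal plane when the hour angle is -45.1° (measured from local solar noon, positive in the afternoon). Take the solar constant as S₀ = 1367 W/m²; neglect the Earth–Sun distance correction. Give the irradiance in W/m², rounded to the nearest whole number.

cos θ_z = sin φ sin δ + cos φ cos δ cos H = (0.8151)(0.1495) + (0.5793)(0.9888)(0.7059) = 0.5262.
Top-of-atmosphere irradiance = S₀ cos θ_z = 1367 × 0.5262 = 719.32 W/m².

719 W/m²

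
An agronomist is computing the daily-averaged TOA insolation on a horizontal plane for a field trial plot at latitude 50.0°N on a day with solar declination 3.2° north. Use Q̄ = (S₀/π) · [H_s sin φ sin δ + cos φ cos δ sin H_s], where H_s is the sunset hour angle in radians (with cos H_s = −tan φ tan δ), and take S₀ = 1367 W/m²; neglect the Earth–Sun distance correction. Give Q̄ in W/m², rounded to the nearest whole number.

309 W/m²

The sunset hour angle satisfies cos H_s = −tan φ tan δ = -0.0666, giving H_s = 93.82°. In radians, H_s = 1.6375.
H_s sin φ sin δ = 1.6375 × 0.7660 × 0.0558 = 0.0700.
cos φ cos δ sin H_s = 0.6428 × 0.9984 × 0.9978 = 0.6404.
Q̄ = (1367/π) × (0.0700 + 0.6404) = 435.13 × 0.7104 = 309.12 W/m².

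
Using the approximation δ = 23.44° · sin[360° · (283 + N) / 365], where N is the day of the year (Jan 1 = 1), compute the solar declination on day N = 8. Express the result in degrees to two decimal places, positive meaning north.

360 × (283 + 8) / 365 = 287.014°; sin(287.014°) = -0.9562.
δ = 23.44 × -0.9562 = -22.413° ≈ -22.41°.

-22.41°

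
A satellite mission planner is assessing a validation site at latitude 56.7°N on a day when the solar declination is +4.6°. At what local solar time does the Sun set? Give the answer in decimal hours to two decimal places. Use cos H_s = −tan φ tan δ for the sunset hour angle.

18.47 h

−tan φ tan δ = −(1.5224)(0.0805) = -0.1226; H_s = arccos(-0.1226) = 97.04°.
Sunset is at 12 + H_s/15 = 12 + 6.469 = 18.469 h local solar time.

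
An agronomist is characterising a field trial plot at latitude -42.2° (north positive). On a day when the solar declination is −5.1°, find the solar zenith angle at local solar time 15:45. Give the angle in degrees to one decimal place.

Hour angle H = 15° × (15.75 − 12) = 56.25°.
cos θ_z = sin(-42.2°) sin(-5.1°) + cos(-42.2°) cos(-5.1°) cos(56.25°) = 0.0597 + 0.4099 = 0.4696.
θ_z = arccos(0.4696) = 61.99°.

62.0°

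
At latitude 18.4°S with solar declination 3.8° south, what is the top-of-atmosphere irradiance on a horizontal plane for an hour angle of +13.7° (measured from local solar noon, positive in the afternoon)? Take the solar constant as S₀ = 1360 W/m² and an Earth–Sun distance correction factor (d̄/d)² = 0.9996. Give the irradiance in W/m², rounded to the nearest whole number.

1279 W/m²

cos θ_z = sin φ sin δ + cos φ cos δ cos H = (-0.3156)(-0.0663) + (0.9489)(0.9978)(0.9715) = 0.9408.
Top-of-atmosphere irradiance = S₀ (d̄/d)² cos θ_z = 1360 × 0.9996 × 0.9408 = 1278.98 W/m².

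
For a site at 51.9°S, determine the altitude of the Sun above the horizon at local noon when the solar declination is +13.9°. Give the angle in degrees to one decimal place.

At local solar noon the hour angle is zero, so the elevation is 90° − |φ − δ| = 90° − |-51.9° − (13.9°)| = 90° − 65.8° = 24.2°.

24.2°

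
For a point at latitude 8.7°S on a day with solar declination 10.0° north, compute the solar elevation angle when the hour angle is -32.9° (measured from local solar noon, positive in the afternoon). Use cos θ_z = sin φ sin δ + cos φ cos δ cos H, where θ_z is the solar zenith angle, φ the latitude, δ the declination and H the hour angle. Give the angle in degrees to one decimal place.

cos θ_z = sin(-8.7°) sin(10.0°) + cos(-8.7°) cos(10.0°) cos(-32.90°) = -0.0263 + 0.8174 = 0.7911.
θ_z = arccos(0.7911) = 37.71°, so the elevation is 90° − 37.71° = 52.29°.

52.3°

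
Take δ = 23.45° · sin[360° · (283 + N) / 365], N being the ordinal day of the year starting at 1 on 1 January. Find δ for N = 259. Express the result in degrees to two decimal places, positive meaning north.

360 × (283 + 259) / 365 = 534.575°; sin(534.575°) = 0.0945.
δ = 23.45 × 0.0945 = 2.216° ≈ +2.22°.

+2.22°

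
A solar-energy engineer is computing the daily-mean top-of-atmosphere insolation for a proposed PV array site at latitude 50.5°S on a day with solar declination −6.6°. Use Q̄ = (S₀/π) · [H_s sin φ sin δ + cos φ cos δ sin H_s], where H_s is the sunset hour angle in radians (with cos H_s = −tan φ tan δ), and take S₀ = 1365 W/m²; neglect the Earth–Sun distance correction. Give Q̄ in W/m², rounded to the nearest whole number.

cos H_s = −tan(-50.5°) · tan(-6.6°) = -0.1404, so H_s = arccos(-0.1404) = 98.07°. In radians, H_s = 1.7116.
H_s sin φ sin δ = 1.7116 × -0.7716 × -0.1149 = 0.1517.
cos φ cos δ sin H_s = 0.6361 × 0.9934 × 0.9901 = 0.6256.
Q̄ = (1365/π) × (0.1517 + 0.6256) = 434.49 × 0.7773 = 337.73 W/m².

338 W/m²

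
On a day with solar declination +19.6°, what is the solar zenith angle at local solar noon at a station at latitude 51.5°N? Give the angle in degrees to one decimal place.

31.9°

At local solar noon the hour angle is zero, so the zenith angle is |φ − δ| = |51.5° − (19.6°)| = 31.9°.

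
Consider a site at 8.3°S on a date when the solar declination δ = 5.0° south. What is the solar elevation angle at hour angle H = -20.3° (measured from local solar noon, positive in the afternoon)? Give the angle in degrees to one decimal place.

69.6°

cos θ_z = sin φ sin δ + cos φ cos δ cos H = (-0.1444)(-0.0872) + (0.9895)(0.9962)(0.9379) = 0.9371.
θ_z = arccos(0.9371) = 20.43°, so the elevation is 90° − 20.43° = 69.57°.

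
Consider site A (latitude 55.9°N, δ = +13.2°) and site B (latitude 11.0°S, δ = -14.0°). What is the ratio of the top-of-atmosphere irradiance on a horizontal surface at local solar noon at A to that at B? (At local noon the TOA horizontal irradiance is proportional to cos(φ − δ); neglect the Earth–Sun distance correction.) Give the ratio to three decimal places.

A: cos θ_z = cos(55.9° − (13.2°)) = 0.7349.
B: cos θ_z = cos(-11.0° − (-14.0°)) = 0.9986.
Ratio A/B = 0.7349 / 0.9986 = 0.7359.

0.736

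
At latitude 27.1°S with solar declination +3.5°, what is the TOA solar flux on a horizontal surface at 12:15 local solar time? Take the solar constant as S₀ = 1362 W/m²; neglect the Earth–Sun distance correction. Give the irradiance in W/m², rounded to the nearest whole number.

1170 W/m²

Hour angle H = 15° × (12.25 − 12) = 3.75°.
cos θ_z = sin(-27.1°) sin(3.5°) + cos(-27.1°) cos(3.5°) cos(3.75°) = -0.0278 + 0.8866 = 0.8588.
Top-of-atmosphere irradiance = S₀ cos θ_z = 1362 × 0.8588 = 1169.69 W/m².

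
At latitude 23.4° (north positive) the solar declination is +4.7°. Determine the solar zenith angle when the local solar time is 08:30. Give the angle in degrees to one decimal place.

53.9°

Hour angle H = 15° × (8.5 − 12) = -52.50°.
cos θ_z = sin φ sin δ + cos φ cos δ cos H = (0.3971)(0.0819) + (0.9178)(0.9966)(0.6088) = 0.5894.
θ_z = arccos(0.5894) = 53.89°.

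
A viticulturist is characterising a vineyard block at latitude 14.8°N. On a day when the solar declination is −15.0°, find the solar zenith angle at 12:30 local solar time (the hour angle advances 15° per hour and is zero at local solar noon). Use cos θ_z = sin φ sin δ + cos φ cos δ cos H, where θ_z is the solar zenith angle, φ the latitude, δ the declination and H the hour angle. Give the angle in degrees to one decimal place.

Hour angle H = 15° × (12.5 − 12) = 7.50°.
With φ = 14.8°, δ = -15.0°, H = 7.50°: sin φ sin δ = -0.0661, cos φ cos δ cos H = 0.9259, so cos θ_z = 0.8598.
θ_z = arccos(0.8598) = 30.71°.

30.7°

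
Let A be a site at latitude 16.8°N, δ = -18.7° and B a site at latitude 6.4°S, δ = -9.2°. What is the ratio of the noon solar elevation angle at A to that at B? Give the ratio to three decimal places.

A: 90° − |16.8 − (-18.7)| = 54.50°.
B: 90° − |-6.4 − (-9.2)| = 87.20°.
Ratio A/B = 54.5000 / 87.2000 = 0.6250.

0.625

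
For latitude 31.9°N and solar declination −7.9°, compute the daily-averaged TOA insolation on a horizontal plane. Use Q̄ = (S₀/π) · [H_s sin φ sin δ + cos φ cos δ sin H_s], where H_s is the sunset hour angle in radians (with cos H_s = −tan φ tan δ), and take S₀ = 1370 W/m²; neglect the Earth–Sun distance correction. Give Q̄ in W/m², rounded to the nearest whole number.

−tan φ tan δ = −(0.6224)(-0.1388) = 0.0864; H_s = arccos(0.0864) = 85.04°. In radians, H_s = 1.4842.
H_s sin φ sin δ = 1.4842 × 0.5284 × -0.1374 = -0.1078.
cos φ cos δ sin H_s = 0.8490 × 0.9905 × 0.9963 = 0.8378.
Q̄ = (1370/π) × (-0.1078 + 0.8378) = 436.08 × 0.7300 = 318.34 W/m².

318 W/m²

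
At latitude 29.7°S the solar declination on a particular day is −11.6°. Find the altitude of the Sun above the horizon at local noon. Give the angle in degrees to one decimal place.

At local solar noon the hour angle is zero, so the elevation is 90° − |φ − δ| = 90° − |-29.7° − (-11.6°)| = 90° − 18.1° = 71.9°.

71.9°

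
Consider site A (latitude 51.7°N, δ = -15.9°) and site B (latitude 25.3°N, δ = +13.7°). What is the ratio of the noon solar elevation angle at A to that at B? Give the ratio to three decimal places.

0.286

A: 90° − |51.7 − (-15.9)| = 22.40°.
B: 90° − |25.3 − (13.7)| = 78.40°.
Ratio A/B = 22.4000 / 78.4000 = 0.2857.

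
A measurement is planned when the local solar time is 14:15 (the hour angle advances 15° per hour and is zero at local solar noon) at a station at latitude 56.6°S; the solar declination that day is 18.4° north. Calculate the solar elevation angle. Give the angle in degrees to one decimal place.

9.8°

Hour angle H = 15° × (14.25 − 12) = 33.75°.
cos θ_z = sin(-56.6°) sin(18.4°) + cos(-56.6°) cos(18.4°) cos(33.75°) = -0.2635 + 0.4343 = 0.1708.
θ_z = arccos(0.1708) = 80.17°, so the elevation is 90° − 80.17° = 9.83°.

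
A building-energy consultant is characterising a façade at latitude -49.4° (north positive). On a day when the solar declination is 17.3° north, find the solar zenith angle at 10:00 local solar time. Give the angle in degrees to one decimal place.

Hour angle H = 15° × (10 − 12) = -30.00°.
cos θ_z = sin φ sin δ + cos φ cos δ cos H = (-0.7593)(0.2974) + (0.6508)(0.9548)(0.8660) = 0.3123.
θ_z = arccos(0.3123) = 71.80°.

71.8°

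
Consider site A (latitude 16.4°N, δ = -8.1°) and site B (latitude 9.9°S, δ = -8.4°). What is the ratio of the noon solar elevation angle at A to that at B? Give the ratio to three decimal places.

0.740

A: 90° − |16.4 − (-8.1)| = 65.50°.
B: 90° − |-9.9 − (-8.4)| = 88.50°.
Ratio A/B = 65.5000 / 88.5000 = 0.7401.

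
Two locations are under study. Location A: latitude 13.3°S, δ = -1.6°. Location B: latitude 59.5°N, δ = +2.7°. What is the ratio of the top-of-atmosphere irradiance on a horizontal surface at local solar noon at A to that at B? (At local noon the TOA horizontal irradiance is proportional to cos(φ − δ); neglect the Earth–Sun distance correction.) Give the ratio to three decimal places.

1.788

A: cos θ_z = cos(-13.3° − (-1.6°)) = 0.9792.
B: cos θ_z = cos(59.5° − (2.7°)) = 0.5476.
Ratio A/B = 0.9792 / 0.5476 = 1.7882.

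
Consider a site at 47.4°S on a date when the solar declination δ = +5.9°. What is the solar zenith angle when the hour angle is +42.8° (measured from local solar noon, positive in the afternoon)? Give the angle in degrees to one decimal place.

65.3°

cos θ_z = sin(-47.4°) sin(5.9°) + cos(-47.4°) cos(5.9°) cos(42.80°) = -0.0757 + 0.4940 = 0.4183.
θ_z = arccos(0.4183) = 65.27°.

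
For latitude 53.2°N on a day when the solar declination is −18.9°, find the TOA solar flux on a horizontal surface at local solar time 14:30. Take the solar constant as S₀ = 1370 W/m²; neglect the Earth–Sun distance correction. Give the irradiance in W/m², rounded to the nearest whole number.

Hour angle H = 15° × (14.5 − 12) = 37.50°.
With φ = 53.2°, δ = -18.9°, H = 37.50°: sin φ sin δ = -0.2594, cos φ cos δ cos H = 0.4496, so cos θ_z = 0.1902.
Top-of-atmosphere irradiance = S₀ cos θ_z = 1370 × 0.1902 = 260.57 W/m².

261 W/m²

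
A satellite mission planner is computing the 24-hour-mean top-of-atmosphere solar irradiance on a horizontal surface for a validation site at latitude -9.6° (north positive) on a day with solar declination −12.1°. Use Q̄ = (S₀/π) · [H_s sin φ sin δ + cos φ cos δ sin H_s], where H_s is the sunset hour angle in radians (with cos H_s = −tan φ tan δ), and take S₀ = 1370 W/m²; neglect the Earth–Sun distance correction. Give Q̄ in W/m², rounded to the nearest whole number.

−tan φ tan δ = −(-0.1691)(-0.2144) = -0.0363; H_s = arccos(-0.0363) = 92.08°. In radians, H_s = 1.6071.
H_s sin φ sin δ = 1.6071 × -0.1668 × -0.2096 = 0.0562.
cos φ cos δ sin H_s = 0.9860 × 0.9778 × 0.9993 = 0.9634.
Q̄ = (1370/π) × (0.0562 + 0.9634) = 436.08 × 1.0196 = 444.63 W/m².

445 W/m²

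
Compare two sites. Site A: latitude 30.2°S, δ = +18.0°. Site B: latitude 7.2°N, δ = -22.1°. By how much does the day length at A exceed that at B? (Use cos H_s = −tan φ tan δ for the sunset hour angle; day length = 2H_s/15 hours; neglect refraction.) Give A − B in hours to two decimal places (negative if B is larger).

-1.06 h

A: H_s = arccos(−tan -30.2° · tan 18.0°) = 79.10°, so 2H_s/15 = 10.5467 h.
B: H_s = arccos(−tan 7.2° · tan -22.1°) = 87.06°, so 2H_s/15 = 11.6080 h.
A − B = 10.5467 − 11.6080 = -1.0613 h.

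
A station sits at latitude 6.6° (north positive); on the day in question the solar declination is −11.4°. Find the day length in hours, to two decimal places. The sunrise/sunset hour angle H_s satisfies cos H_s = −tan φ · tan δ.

11.82 hours

−tan φ tan δ = −(0.1157)(-0.2016) = 0.0233; H_s = arccos(0.0233) = 88.66°.
Day length = 2 H_s / 15° h⁻¹ = 177.32° / 15 = 11.821 h.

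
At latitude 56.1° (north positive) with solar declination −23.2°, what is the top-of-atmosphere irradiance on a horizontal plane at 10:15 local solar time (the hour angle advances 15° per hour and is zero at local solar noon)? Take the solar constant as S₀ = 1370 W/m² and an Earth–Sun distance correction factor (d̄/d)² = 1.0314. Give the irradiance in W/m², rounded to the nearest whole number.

Hour angle H = 15° × (10.25 − 12) = -26.25°.
cos θ_z = sin(56.1°) sin(-23.2°) + cos(56.1°) cos(-23.2°) cos(-26.25°) = -0.3270 + 0.4598 = 0.1328.
Top-of-atmosphere irradiance = S₀ (d̄/d)² cos θ_z = 1370 × 1.0314 × 0.1328 = 187.65 W/m².

188 W/m²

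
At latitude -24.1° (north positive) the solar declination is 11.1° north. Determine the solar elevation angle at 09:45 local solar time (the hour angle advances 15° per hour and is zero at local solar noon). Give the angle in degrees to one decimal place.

41.8°

Hour angle H = 15° × (9.75 − 12) = -33.75°.
cos θ_z = sin(-24.1°) sin(11.1°) + cos(-24.1°) cos(11.1°) cos(-33.75°) = -0.0786 + 0.7448 = 0.6662.
θ_z = arccos(0.6662) = 48.23°, so the elevation is 90° − 48.23° = 41.77°.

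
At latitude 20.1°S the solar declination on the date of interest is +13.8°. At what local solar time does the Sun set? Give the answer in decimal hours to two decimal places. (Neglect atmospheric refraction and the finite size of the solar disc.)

cos H_s = −tan(-20.1°) · tan(13.8°) = 0.0899, so H_s = arccos(0.0899) = 84.84°.
Sunset is at 12 + H_s/15 = 12 + 5.656 = 17.656 h local solar time.

17.66 h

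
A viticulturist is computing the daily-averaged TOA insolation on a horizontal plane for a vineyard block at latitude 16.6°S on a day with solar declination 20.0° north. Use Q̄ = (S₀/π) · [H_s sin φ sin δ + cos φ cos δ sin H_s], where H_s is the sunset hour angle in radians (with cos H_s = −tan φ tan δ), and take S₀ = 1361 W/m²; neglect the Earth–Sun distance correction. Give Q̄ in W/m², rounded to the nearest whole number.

−tan φ tan δ = −(-0.2981)(0.3640) = 0.1085; H_s = arccos(0.1085) = 83.77°. In radians, H_s = 1.4621.
H_s sin φ sin δ = 1.4621 × -0.2857 × 0.3420 = -0.1429.
cos φ cos δ sin H_s = 0.9583 × 0.9397 × 0.9941 = 0.8952.
Q̄ = (1361/π) × (-0.1429 + 0.8952) = 433.22 × 0.7523 = 325.91 W/m².

326 W/m²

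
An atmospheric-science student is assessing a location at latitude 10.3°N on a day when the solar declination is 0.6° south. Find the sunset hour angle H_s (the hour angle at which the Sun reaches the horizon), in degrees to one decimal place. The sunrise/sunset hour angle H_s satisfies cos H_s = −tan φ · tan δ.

89.9°

cos H_s = −tan(10.3°) · tan(-0.6°) = 0.0019, so H_s = arccos(0.0019) = 89.89°.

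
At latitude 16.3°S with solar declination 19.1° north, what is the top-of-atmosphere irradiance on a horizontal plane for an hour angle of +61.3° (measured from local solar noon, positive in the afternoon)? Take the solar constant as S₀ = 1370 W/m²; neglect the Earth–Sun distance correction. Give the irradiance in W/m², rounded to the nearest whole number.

With φ = -16.3°, δ = 19.1°, H = 61.30°: sin φ sin δ = -0.0918, cos φ cos δ cos H = 0.4355, so cos θ_z = 0.3437.
Top-of-atmosphere irradiance = S₀ cos θ_z = 1370 × 0.3437 = 470.87 W/m².

471 W/m²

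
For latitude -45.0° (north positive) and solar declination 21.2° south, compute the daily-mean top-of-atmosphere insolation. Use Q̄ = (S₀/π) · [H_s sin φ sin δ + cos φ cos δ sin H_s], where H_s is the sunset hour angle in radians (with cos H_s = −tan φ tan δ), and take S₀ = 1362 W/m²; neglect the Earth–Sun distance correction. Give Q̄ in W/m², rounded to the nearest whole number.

The sunset hour angle satisfies cos H_s = −tan φ tan δ = -0.3879, giving H_s = 112.82°. In radians, H_s = 1.9691.
H_s sin φ sin δ = 1.9691 × -0.7071 × -0.3616 = 0.5035.
cos φ cos δ sin H_s = 0.7071 × 0.9323 × 0.9217 = 0.6076.
Q̄ = (1362/π) × (0.5035 + 0.6076) = 433.54 × 1.1111 = 481.71 W/m².

482 W/m²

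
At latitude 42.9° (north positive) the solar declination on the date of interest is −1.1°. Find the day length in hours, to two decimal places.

11.86 hours

The sunset hour angle satisfies cos H_s = −tan φ tan δ = 0.0178, giving H_s = 88.98°.
Day length = 2 H_s / 15° h⁻¹ = 177.96° / 15 = 11.864 h.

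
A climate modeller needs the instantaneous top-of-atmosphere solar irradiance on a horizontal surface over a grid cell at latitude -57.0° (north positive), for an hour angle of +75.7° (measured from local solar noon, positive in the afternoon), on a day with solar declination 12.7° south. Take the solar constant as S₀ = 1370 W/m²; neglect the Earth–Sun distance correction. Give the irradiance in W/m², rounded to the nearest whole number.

With φ = -57.0°, δ = -12.7°, H = 75.70°: sin φ sin δ = 0.1844, cos φ cos δ cos H = 0.1312, so cos θ_z = 0.3156.
Top-of-atmosphere irradiance = S₀ cos θ_z = 1370 × 0.3156 = 432.37 W/m².

432 W/m²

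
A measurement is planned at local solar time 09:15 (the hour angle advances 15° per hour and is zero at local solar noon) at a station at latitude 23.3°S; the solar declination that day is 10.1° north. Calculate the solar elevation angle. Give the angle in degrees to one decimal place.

37.6°

Hour angle H = 15° × (9.25 − 12) = -41.25°.
cos θ_z = sin φ sin δ + cos φ cos δ cos H = (-0.3955)(0.1754) + (0.9184)(0.9845)(0.7518) = 0.6104.
θ_z = arccos(0.6104) = 52.38°, so the elevation is 90° − 52.38° = 37.62°.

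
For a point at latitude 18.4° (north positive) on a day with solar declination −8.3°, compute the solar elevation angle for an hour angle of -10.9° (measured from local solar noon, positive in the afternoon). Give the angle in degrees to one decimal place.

61.2°

With φ = 18.4°, δ = -8.3°, H = -10.90°: sin φ sin δ = -0.0456, cos φ cos δ cos H = 0.9220, so cos θ_z = 0.8764.
θ_z = arccos(0.8764) = 28.79°, so the elevation is 90° − 28.79° = 61.21°.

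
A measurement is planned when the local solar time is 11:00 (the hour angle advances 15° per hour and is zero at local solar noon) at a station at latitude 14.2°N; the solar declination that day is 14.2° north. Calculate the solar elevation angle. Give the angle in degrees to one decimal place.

Hour angle H = 15° × (11 − 12) = -15.00°.
cos θ_z = sin(14.2°) sin(14.2°) + cos(14.2°) cos(14.2°) cos(-15.00°) = 0.0602 + 0.9078 = 0.9680.
θ_z = arccos(0.9680) = 14.53°, so the elevation is 90° − 14.53° = 75.47°.

75.5°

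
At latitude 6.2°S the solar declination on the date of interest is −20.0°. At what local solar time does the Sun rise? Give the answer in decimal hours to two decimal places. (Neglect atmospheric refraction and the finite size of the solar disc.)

−tan φ tan δ = −(-0.1086)(-0.3640) = -0.0395; H_s = arccos(-0.0395) = 92.26°.
Sunrise is at 12 − H_s/15 = 12 − 6.151 = 5.849 h local solar time.

5.85 h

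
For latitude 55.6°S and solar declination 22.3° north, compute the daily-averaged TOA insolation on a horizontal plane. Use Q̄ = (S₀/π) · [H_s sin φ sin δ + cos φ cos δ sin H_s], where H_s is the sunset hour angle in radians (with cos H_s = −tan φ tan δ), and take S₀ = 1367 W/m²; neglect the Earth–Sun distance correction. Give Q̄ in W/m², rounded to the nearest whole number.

−tan φ tan δ = −(-1.4605)(0.4101) = 0.5990; H_s = arccos(0.5990) = 53.20°. In radians, H_s = 0.9285.
H_s sin φ sin δ = 0.9285 × -0.8251 × 0.3795 = -0.2907.
cos φ cos δ sin H_s = 0.5650 × 0.9252 × 0.8007 = 0.4186.
Q̄ = (1367/π) × (-0.2907 + 0.4186) = 435.13 × 0.1279 = 55.65 W/m².

56 W/m²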